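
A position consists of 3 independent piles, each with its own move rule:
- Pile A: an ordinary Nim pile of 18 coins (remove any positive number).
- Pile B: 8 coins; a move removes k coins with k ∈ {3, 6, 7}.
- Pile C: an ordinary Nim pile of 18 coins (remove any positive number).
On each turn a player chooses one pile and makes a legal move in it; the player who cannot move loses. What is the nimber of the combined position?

Pile A is a plain Nim pile of size 18, so its Grundy value is 18.
Grundy values for pile B (subtraction set {3, 6, 7}):
g(0) = mex{} = 0
g(1) = mex{} = 0
g(2) = mex{} = 0
g(3) = mex{0} = 1
g(4) = mex{0} = 1
g(5) = mex{0} = 1
g(6) = mex{0,1} = 2
g(7) = mex{0,1} = 2
g(8) = mex{0,1} = 2
So g(8) = 2.
Pile C is a plain Nim pile of size 18, so its Grundy value is 18.
By the Sprague-Grundy theorem, the Grundy value of a sum of independent games is the XOR of the component values.
Combined value = 18 XOR 2 XOR 18 = 2.

2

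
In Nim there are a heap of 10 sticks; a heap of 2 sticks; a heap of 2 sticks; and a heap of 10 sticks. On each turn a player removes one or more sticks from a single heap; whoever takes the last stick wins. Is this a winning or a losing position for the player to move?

Losing position

Compute the nim-sum pairwise:
10 ^ 2 = 8
8 ^ 2 = 10
10 ^ 10 = 0
The nim-sum is 0, so this is a P-position: the player to move is in a losing position under optimal play.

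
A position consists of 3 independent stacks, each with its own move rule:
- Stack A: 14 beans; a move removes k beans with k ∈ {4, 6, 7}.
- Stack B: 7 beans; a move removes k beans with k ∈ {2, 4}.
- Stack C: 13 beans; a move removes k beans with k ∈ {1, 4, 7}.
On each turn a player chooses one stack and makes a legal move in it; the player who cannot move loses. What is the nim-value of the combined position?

0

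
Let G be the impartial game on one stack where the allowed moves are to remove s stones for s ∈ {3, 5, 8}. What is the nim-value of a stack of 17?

2

Compute g(0), g(1), … for moves {3, 5, 8}:
k:     0  1  2  3  4  5  6  7  8  9 10 11 12 13 14 15 16 17
g(k):  0  0  0  1  1  1  2  2  2  3  3  0  0  0  1  1  1  2
So g(17) = 2.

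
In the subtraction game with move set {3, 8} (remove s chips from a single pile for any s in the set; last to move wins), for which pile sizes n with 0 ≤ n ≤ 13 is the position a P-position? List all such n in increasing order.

0, 1, 2, 6, 7, 11, 12, 13

Grundy values for subtraction set {3, 8}:
g(0) = mex{} = 0
g(1) = mex{} = 0
g(2) = mex{} = 0
g(3) = mex{0} = 1
g(4) = mex{0} = 1
g(5) = mex{0} = 1
g(6) = mex{1} = 0
g(7) = mex{1} = 0
g(8) = mex{0,1} = 2
g(9) = mex{0} = 1
g(10) = mex{0} = 1
g(11) = mex{1,2} = 0
g(12) = mex{1} = 0
g(13) = mex{1} = 0
The P-positions (g = 0) in 0..13 are 0, 1, 2, 6, 7, 11, 12, 13.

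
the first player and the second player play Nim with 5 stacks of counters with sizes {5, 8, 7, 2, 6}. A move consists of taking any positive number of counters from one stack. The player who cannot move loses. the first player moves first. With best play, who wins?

the first player wins

Nim-sum: 5 XOR 8 XOR 7 XOR 2 XOR 6 = 14.
The nim-sum is 14 ≠ 0, so this is an N-position: the player to move can win; the first player has a winning move.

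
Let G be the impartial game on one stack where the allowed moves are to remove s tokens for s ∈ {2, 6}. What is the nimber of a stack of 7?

1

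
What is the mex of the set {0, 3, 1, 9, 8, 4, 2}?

5

The values 0, 1, 2, 3, 4 are all present; 5 is the first non-negative integer missing from the set.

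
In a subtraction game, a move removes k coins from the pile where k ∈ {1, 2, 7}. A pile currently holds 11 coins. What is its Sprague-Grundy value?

Compute g(0), g(1), … for moves {1, 2, 7}:
g(0) = mex{} = 0
g(1) = mex{0} = 1
g(2) = mex{0,1} = 2
g(3) = mex{1,2} = 0
g(4) = mex{0,2} = 1
g(5) = mex{0,1} = 2
g(6) = mex{1,2} = 0
g(7) = mex{0,2} = 1
g(8) = mex{0,1} = 2
g(9) = mex{1,2} = 0
g(10) = mex{0,2} = 1
g(11) = mex{0,1} = 2
So g(11) = 2.

2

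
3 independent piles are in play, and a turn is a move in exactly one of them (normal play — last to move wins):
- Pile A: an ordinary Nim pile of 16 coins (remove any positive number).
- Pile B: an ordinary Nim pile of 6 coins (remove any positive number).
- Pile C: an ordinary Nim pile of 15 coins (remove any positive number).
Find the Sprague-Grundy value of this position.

25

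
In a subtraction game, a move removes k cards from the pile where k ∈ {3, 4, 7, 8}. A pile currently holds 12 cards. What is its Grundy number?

Grundy values for subtraction set {3, 4, 7, 8}:
g(0) = mex{} = 0
g(1) = mex{} = 0
g(2) = mex{} = 0
g(3) = mex{0} = 1
g(4) = mex{0} = 1
g(5) = mex{0} = 1
g(6) = mex{0,1} = 2
g(7) = mex{0,1} = 2
g(8) = mex{0,1} = 2
g(9) = mex{0,1,2} = 3
g(10) = mex{0,1,2} = 3
g(11) = mex{1,2} = 0
g(12) = mex{1,2,3} = 0
So g(12) = 0.

0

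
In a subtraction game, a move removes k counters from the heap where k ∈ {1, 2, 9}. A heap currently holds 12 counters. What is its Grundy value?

Compute g(0), g(1), … for moves {1, 2, 9}:
g(0) = mex{} = 0
g(1) = mex{0} = 1
g(2) = mex{0,1} = 2
g(3) = mex{1,2} = 0
g(4) = mex{0,2} = 1
g(5) = mex{0,1} = 2
g(6) = mex{1,2} = 0
g(7) = mex{0,2} = 1
g(8) = mex{0,1} = 2
g(9) = mex{0,1,2} = 3
g(10) = mex{1,2,3} = 0
g(11) = mex{0,2,3} = 1
g(12) = mex{0,1} = 2
So g(12) = 2.

2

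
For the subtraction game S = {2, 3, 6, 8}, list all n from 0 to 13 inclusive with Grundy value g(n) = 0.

0, 1, 5, 10

Compute g(0), g(1), … for moves {2, 3, 6, 8}:
k:     0  1  2  3  4  5  6  7  8  9 10 11 12 13
g(k):  0  0  1  1  2  0  3  1  2  2  0  3  1  2
The P-positions (g = 0) in 0..13 are 0, 1, 5, 10.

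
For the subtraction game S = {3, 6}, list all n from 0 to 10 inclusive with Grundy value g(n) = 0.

0, 1, 2, 9, 10

Compute g(0), g(1), … for moves {3, 6}:
g(0) = mex{} = 0
g(1) = mex{} = 0
g(2) = mex{} = 0
g(3) = mex{0} = 1
g(4) = mex{0} = 1
g(5) = mex{0} = 1
g(6) = mex{0,1} = 2
g(7) = mex{0,1} = 2
g(8) = mex{0,1} = 2
g(9) = mex{1,2} = 0
g(10) = mex{1,2} = 0
The P-positions (g = 0) in 0..10 are 0, 1, 2, 9, 10.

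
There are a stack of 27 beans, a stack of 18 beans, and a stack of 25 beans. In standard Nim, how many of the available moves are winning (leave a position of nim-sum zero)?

Write each in binary and XOR column by column:
  11011  (27)
  10010  (18)
  11001  (25)
  -----
  10000  (16)
The overall nim-sum is X = 16. A stack of size p has a winning move iff p XOR X < p (reduce it to p XOR X).
  27: 27 XOR 16 = 11 < 27 — winning move (to 11).
  18: 18 XOR 16 = 2 < 18 — winning move (to 2).
  25: 25 XOR 16 = 9 < 25 — winning move (to 9).
That gives 3 winning moves.

3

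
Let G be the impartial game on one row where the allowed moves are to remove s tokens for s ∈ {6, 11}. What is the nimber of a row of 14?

2

Compute g(0), g(1), … for moves {6, 11}:
k:     0  1  2  3  4  5  6  7  8  9 10 11 12 13 14
g(k):  0  0  0  0  0  0  1  1  1  1  1  1  2  2  2
So g(14) = 2.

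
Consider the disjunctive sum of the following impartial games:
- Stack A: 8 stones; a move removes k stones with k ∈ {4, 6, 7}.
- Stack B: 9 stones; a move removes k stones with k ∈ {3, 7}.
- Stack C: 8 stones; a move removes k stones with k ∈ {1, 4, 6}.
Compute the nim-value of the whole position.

Grundy values for stack A (subtraction set {4, 6, 7}):
k:     0  1  2  3  4  5  6  7  8
g(k):  0  0  0  0  1  1  1  1  2
So g(8) = 2.
Grundy values for stack B (subtraction set {3, 7}):
g(0) = mex{} = 0
g(1) = mex{} = 0
g(2) = mex{} = 0
g(3) = mex{0} = 1
g(4) = mex{0} = 1
g(5) = mex{0} = 1
g(6) = mex{1} = 0
g(7) = mex{0,1} = 2
g(8) = mex{0,1} = 2
g(9) = mex{0} = 1
So g(9) = 1.
Build the Grundy sequence for stack C with g(k) = mex{g(k−s) : s ∈ {1, 4, 6}, s ≤ k}:
k:     0  1  2  3  4  5  6  7  8
g(k):  0  1  0  1  2  0  1  0  1
So g(8) = 1.
The value of a disjunctive sum is the nim-sum of the parts.
Combined value = 2 ⊕ 1 ⊕ 1 = 2.

2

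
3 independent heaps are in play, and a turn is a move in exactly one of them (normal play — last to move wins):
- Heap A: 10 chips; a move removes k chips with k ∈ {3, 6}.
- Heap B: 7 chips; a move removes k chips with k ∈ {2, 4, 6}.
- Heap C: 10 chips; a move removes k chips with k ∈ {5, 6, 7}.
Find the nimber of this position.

1

For heap A, compute g(0), g(1), … with moves {3, 6}:
g(0) = mex{} = 0
g(1) = mex{} = 0
g(2) = mex{} = 0
g(3) = mex{0} = 1
g(4) = mex{0} = 1
g(5) = mex{0} = 1
g(6) = mex{0,1} = 2
g(7) = mex{0,1} = 2
g(8) = mex{0,1} = 2
g(9) = mex{1,2} = 0
g(10) = mex{1,2} = 0
So g(10) = 0.
For heap B, compute g(0), g(1), … with moves {2, 4, 6}:
g(0) = mex{} = 0
g(1) = mex{} = 0
g(2) = mex{0} = 1
g(3) = mex{0} = 1
g(4) = mex{0,1} = 2
g(5) = mex{0,1} = 2
g(6) = mex{0,1,2} = 3
g(7) = mex{0,1,2} = 3
So g(7) = 3.
For heap C, compute g(0), g(1), … with moves {5, 6, 7}:
g(0) = mex{} = 0
g(1) = mex{} = 0
g(2) = mex{} = 0
g(3) = mex{} = 0
g(4) = mex{} = 0
g(5) = mex{0} = 1
g(6) = mex{0} = 1
g(7) = mex{0} = 1
g(8) = mex{0} = 1
g(9) = mex{0} = 1
g(10) = mex{0,1} = 2
So g(10) = 2.
The value of a disjunctive sum is the nim-sum of the parts.
Combined value = 0 ⊕ 3 ⊕ 2 = 1.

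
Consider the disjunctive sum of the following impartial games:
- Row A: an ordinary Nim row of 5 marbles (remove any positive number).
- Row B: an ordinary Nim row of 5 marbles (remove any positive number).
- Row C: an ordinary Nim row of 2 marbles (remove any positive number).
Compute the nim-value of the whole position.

2

Row A is a plain Nim row of size 5, so its Grundy value is 5.
Row B is a plain Nim row of size 5, so its Grundy value is 5.
Row C is a plain Nim row of size 2, so its Grundy value is 2.
By the Sprague-Grundy theorem, the Grundy value of a sum of independent games is the XOR of the component values.
Combined value = 5 XOR 5 XOR 2 = 2.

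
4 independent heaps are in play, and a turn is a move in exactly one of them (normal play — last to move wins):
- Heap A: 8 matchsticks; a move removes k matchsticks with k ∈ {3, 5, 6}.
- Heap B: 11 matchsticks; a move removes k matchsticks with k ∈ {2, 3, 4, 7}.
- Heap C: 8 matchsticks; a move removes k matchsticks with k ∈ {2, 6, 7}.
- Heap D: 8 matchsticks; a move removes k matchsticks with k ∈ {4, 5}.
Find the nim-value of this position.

2

For heap A, compute g(0), g(1), … with moves {3, 5, 6}:
g(0) = mex{} = 0
g(1) = mex{} = 0
g(2) = mex{} = 0
g(3) = mex{0} = 1
g(4) = mex{0} = 1
g(5) = mex{0} = 1
g(6) = mex{0,1} = 2
g(7) = mex{0,1} = 2
g(8) = mex{0,1} = 2
So g(8) = 2.
For heap B, compute g(0), g(1), … with moves {2, 3, 4, 7}:
g(0) = mex{} = 0
g(1) = mex{} = 0
g(2) = mex{0} = 1
g(3) = mex{0} = 1
g(4) = mex{0,1} = 2
g(5) = mex{0,1} = 2
g(6) = mex{1,2} = 0
g(7) = mex{0,1,2} = 3
g(8) = mex{0,2} = 1
g(9) = mex{0,1,2,3} = 4
g(10) = mex{0,1,3} = 2
g(11) = mex{1,2,3,4} = 0
So g(11) = 0.
Build the Grundy sequence for heap C with g(k) = mex{g(k−s) : s ∈ {2, 6, 7}, s ≤ k}:
k:     0  1  2  3  4  5  6  7  8
g(k):  0  0  1  1  0  0  1  1  2
So g(8) = 2.
Build the Grundy sequence for heap D with g(k) = mex{g(k−s) : s ∈ {4, 5}, s ≤ k}:
g(0) = mex{} = 0
g(1) = mex{} = 0
g(2) = mex{} = 0
g(3) = mex{} = 0
g(4) = mex{0} = 1
g(5) = mex{0} = 1
g(6) = mex{0} = 1
g(7) = mex{0} = 1
g(8) = mex{0,1} = 2
So g(8) = 2.
By the Sprague-Grundy theorem, the Grundy value of a sum of independent games is the XOR of the component values.
Combined value = 2 XOR 0 XOR 2 XOR 2 = 2.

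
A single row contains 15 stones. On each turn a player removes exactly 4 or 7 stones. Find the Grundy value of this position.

Compute g(0), g(1), … for moves {4, 7}:
k:     0  1  2  3  4  5  6  7  8  9 10 11 12 13 14 15
g(k):  0  0  0  0  1  1  1  1  2  2  2  0  0  0  0  1
So g(15) = 1.

1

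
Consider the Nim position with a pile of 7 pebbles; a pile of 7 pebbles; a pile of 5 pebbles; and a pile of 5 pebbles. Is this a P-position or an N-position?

Write each in binary and XOR column by column:
  111  (7)
  111  (7)
  101  (5)
  101  (5)
  ---
  000  (0)
The nim-sum is 0, so this is a P-position: the player to move is in a losing position under optimal play.

P-position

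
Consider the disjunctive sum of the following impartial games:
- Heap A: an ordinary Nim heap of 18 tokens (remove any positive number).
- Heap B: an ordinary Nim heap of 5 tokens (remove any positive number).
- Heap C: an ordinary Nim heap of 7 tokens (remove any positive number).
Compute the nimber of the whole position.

16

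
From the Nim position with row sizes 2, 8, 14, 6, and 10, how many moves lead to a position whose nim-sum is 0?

Bitwise XOR of the heap sizes:
  0010  (2)
  1000  (8)
  1110  (14)
  0110  (6)
  1010  (10)
  ----
  1000  (8)
The overall nim-sum is X = 8. A row of size p has a winning move iff p XOR X < p (reduce it to p XOR X).
  2: 2 XOR 8 = 10 ≥ 2 — no move.
  8: 8 XOR 8 = 0 < 8 — winning move (to 0).
  14: 14 XOR 8 = 6 < 14 — winning move (to 6).
  6: 6 XOR 8 = 14 ≥ 6 — no move.
  10: 10 XOR 8 = 2 < 10 — winning move (to 2).
That gives 3 winning moves.

3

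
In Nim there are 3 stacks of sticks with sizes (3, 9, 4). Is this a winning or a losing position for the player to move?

Winning position

Compute the nim-sum pairwise:
3 ^ 9 = 10
10 ^ 4 = 14
The nim-sum is 14 ≠ 0, so this is an N-position: the player to move can win.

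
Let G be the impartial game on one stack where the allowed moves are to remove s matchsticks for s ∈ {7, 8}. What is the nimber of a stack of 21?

0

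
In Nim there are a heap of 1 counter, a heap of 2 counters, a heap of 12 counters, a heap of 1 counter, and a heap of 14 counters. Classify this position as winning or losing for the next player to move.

Nim-sum: 1 XOR 2 XOR 12 XOR 1 XOR 14 = 0.
The nim-sum is 0, so this is a P-position: the player to move is in a losing position under optimal play.

Losing position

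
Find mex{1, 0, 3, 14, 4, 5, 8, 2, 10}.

The values 0, 1, 2, 3, 4, 5 are all present; 6 is the first non-negative integer missing from the set.

6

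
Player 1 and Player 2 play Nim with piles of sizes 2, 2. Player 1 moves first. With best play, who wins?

Player 2 wins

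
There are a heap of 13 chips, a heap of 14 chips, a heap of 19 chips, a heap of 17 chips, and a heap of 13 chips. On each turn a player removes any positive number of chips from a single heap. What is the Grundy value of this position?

In binary:
  01101  (13)
  01110  (14)
  10011  (19)
  10001  (17)
  01101  (13)
  -----
  01100  (12)

12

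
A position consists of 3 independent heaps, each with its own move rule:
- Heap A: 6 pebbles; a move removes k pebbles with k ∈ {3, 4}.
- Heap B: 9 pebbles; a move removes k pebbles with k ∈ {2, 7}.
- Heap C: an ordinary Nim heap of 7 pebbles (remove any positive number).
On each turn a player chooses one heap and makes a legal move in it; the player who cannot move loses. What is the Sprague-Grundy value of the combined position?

5

For heap A, compute g(0), g(1), … with moves {3, 4}:
k:     0  1  2  3  4  5  6
g(k):  0  0  0  1  1  1  2
So g(6) = 2.
Build the Grundy sequence for heap B with g(k) = mex{g(k−s) : s ∈ {2, 7}, s ≤ k}:
k:     0  1  2  3  4  5  6  7  8  9
g(k):  0  0  1  1  0  0  1  1  2  0
So g(9) = 0.
Heap C is a plain Nim heap of size 7, so its Grundy value is 7.
The value of a disjunctive sum is the nim-sum of the parts.
Combined value = 2 ⊕ 0 ⊕ 7 = 5.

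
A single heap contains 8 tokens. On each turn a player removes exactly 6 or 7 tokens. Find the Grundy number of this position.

Grundy values for subtraction set {6, 7}:
k:     0  1  2  3  4  5  6  7  8
g(k):  0  0  0  0  0  0  1  1  1
So g(8) = 1.

1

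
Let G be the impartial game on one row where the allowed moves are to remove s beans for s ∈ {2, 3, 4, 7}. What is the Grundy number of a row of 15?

2

Build the Grundy sequence with g(k) = mex{g(k−s) : s ∈ {2, 3, 4, 7}, s ≤ k}:
k:     0  1  2  3  4  5  6  7  8  9 10 11 12 13 14 15
g(k):  0  0  1  1  2  2  0  3  1  4  2  0  0  1  1  2
So g(15) = 2.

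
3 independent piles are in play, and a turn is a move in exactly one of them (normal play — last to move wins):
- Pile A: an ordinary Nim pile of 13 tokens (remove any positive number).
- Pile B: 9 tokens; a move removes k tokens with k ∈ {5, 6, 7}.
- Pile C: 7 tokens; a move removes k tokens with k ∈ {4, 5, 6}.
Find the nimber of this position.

13

Pile A is a plain Nim pile of size 13, so its Grundy value is 13.
For pile B, compute g(0), g(1), … with moves {5, 6, 7}:
k:     0  1  2  3  4  5  6  7  8  9
g(k):  0  0  0  0  0  1  1  1  1  1
So g(9) = 1.
Grundy values for pile C (subtraction set {4, 5, 6}):
k:     0  1  2  3  4  5  6  7
g(k):  0  0  0  0  1  1  1  1
So g(7) = 1.
By the Sprague-Grundy theorem, the Grundy value of a sum of independent games is the XOR of the component values.
Combined value = 13 ⊕ 1 ⊕ 1 = 13.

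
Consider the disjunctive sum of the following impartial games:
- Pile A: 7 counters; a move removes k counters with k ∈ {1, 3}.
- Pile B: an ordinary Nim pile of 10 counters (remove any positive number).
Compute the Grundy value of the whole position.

11

For pile A, compute g(0), g(1), … with moves {1, 3}:
g(0) = mex{} = 0
g(1) = mex{0} = 1
g(2) = mex{1} = 0
g(3) = mex{0} = 1
g(4) = mex{1} = 0
g(5) = mex{0} = 1
g(6) = mex{1} = 0
g(7) = mex{0} = 1
So g(7) = 1.
Pile B is a plain Nim pile of size 10, so its Grundy value is 10.
The value of a disjunctive sum is the nim-sum of the parts.
Combined value = 1 XOR 10 = 11.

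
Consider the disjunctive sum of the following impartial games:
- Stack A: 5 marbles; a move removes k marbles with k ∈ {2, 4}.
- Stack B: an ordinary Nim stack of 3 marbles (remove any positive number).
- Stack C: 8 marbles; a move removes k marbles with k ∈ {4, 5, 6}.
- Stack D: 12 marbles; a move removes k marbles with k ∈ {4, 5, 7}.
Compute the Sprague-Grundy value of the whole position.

For stack A, compute g(0), g(1), … with moves {2, 4}:
g(0) = mex{} = 0
g(1) = mex{} = 0
g(2) = mex{0} = 1
g(3) = mex{0} = 1
g(4) = mex{0,1} = 2
g(5) = mex{0,1} = 2
So g(5) = 2.
Stack B is a plain Nim stack of size 3, so its Grundy value is 3.
For stack C, compute g(0), g(1), … with moves {4, 5, 6}:
k:     0  1  2  3  4  5  6  7  8
g(k):  0  0  0  0  1  1  1  1  2
So g(8) = 2.
For stack D, compute g(0), g(1), … with moves {4, 5, 7}:
k:     0  1  2  3  4  5  6  7  8  9 10 11 12
g(k):  0  0  0  0  1  1  1  1  2  2  2  0  0
So g(12) = 0.
The value of a disjunctive sum is the nim-sum of the parts.
Combined value = 2 ⊕ 3 ⊕ 2 ⊕ 0 = 3.

3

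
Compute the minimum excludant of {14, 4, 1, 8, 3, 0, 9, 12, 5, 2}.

The values 0, 1, 2, 3, 4, 5 are all present; 6 is the first non-negative integer missing from the set.

6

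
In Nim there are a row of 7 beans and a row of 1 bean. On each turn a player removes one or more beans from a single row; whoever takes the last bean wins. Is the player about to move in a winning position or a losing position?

Compute the nim-sum pairwise:
7 ^ 1 = 6
The nim-sum is 6 ≠ 0, so this is an N-position: the player to move can win.

Winning position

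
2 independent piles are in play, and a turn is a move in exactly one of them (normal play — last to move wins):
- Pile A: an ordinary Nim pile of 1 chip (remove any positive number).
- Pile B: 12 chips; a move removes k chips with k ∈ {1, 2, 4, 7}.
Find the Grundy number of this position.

1

Pile A is a plain Nim pile of size 1, so its Grundy value is 1.
For pile B, compute g(0), g(1), … with moves {1, 2, 4, 7}:
k:     0  1  2  3  4  5  6  7  8  9 10 11 12
g(k):  0  1  2  0  1  2  0  1  2  0  1  2  0
So g(12) = 0.
By the Sprague-Grundy theorem, the Grundy value of a sum of independent games is the XOR of the component values.
Combined value = 1 XOR 0 = 1.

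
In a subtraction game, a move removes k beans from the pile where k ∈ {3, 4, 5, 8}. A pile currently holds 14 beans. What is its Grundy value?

1

Compute g(0), g(1), … for moves {3, 4, 5, 8}:
k:     0  1  2  3  4  5  6  7  8  9 10 11 12 13 14
g(k):  0  0  0  1  1  1  2  2  2  3  3  0  0  0  1
So g(14) = 1.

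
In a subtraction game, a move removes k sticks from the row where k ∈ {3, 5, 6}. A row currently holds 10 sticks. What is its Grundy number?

0

Build the Grundy sequence with g(k) = mex{g(k−s) : s ∈ {3, 5, 6}, s ≤ k}:
k:     0  1  2  3  4  5  6  7  8  9 10
g(k):  0  0  0  1  1  1  2  2  2  0  0
So g(10) = 0.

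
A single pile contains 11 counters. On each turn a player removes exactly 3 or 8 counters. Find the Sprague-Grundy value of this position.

0

Compute g(0), g(1), … for moves {3, 8}:
g(0) = mex{} = 0
g(1) = mex{} = 0
g(2) = mex{} = 0
g(3) = mex{0} = 1
g(4) = mex{0} = 1
g(5) = mex{0} = 1
g(6) = mex{1} = 0
g(7) = mex{1} = 0
g(8) = mex{0,1} = 2
g(9) = mex{0} = 1
g(10) = mex{0} = 1
g(11) = mex{1,2} = 0
So g(11) = 0.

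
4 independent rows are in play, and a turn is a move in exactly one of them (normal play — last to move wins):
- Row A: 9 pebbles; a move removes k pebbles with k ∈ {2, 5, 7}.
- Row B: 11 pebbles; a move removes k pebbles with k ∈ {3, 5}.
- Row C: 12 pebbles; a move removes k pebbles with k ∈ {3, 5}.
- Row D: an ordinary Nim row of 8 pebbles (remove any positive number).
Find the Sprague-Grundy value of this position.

Grundy values for row A (subtraction set {2, 5, 7}):
k:     0  1  2  3  4  5  6  7  8  9
g(k):  0  0  1  1  0  2  1  3  2  2
So g(9) = 2.
For row B, compute g(0), g(1), … with moves {3, 5}:
g(0) = mex{} = 0
g(1) = mex{} = 0
g(2) = mex{} = 0
g(3) = mex{0} = 1
g(4) = mex{0} = 1
g(5) = mex{0} = 1
g(6) = mex{0,1} = 2
g(7) = mex{0,1} = 2
g(8) = mex{1} = 0
g(9) = mex{1,2} = 0
g(10) = mex{1,2} = 0
g(11) = mex{0,2} = 1
So g(11) = 1.
Build the Grundy sequence for row C with g(k) = mex{g(k−s) : s ∈ {3, 5}, s ≤ k}:
k:     0  1  2  3  4  5  6  7  8  9 10 11 12
g(k):  0  0  0  1  1  1  2  2  0  0  0  1  1
So g(12) = 1.
Row D is a plain Nim row of size 8, so its Grundy value is 8.
By the Sprague-Grundy theorem, the Grundy value of a sum of independent games is the XOR of the component values.
Combined value = 2 XOR 1 XOR 1 XOR 8 = 10.

10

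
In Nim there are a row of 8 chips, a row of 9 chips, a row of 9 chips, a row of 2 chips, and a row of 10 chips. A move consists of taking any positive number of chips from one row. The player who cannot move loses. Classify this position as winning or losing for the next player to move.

Compute the nim-sum pairwise:
8 XOR 9 = 1
1 XOR 9 = 8
8 XOR 2 = 10
10 XOR 10 = 0
The nim-sum is 0, so this is a P-position: the player to move is in a losing position under optimal play.

Losing position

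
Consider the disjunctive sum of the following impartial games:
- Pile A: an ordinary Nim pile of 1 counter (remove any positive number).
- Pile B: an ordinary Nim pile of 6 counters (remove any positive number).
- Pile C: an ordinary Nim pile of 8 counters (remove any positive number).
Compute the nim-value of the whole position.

15

Pile A is a plain Nim pile of size 1, so its Grundy value is 1.
Pile B is a plain Nim pile of size 6, so its Grundy value is 6.
Pile C is a plain Nim pile of size 8, so its Grundy value is 8.
By the Sprague-Grundy theorem, the Grundy value of a sum of independent games is the XOR of the component values.
Combined value = 1 XOR 6 XOR 8 = 15.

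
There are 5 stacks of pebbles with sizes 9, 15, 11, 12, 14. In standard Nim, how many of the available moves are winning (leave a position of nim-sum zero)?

Write each in binary and XOR column by column:
  1001  (9)
  1111  (15)
  1011  (11)
  1100  (12)
  1110  (14)
  ----
  1111  (15)
The overall nim-sum is X = 15. A stack of size p has a winning move iff p XOR X < p (reduce it to p XOR X).
  9: 9 XOR 15 = 6 < 9 — winning move (to 6).
  15: 15 XOR 15 = 0 < 15 — winning move (to 0).
  11: 11 XOR 15 = 4 < 11 — winning move (to 4).
  12: 12 XOR 15 = 3 < 12 — winning move (to 3).
  14: 14 XOR 15 = 1 < 14 — winning move (to 1).
That gives 5 winning moves.

5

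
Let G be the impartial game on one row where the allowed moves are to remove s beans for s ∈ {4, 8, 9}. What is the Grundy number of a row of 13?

0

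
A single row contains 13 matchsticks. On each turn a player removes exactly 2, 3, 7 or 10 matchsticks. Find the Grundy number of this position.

Grundy values for subtraction set {2, 3, 7, 10}:
k:     0  1  2  3  4  5  6  7  8  9 10 11 12 13
g(k):  0  0  1  1  2  0  0  1  1  2  2  3  3  4
So g(13) = 4.

4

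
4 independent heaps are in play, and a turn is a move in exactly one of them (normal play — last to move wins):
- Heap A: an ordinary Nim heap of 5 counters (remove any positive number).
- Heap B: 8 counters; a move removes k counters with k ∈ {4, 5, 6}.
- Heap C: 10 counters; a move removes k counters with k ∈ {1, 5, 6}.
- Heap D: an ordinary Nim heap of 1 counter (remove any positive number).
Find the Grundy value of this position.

4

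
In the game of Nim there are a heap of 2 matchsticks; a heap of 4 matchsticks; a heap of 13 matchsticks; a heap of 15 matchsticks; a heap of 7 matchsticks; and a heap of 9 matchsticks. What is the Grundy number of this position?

10

Bitwise XOR of the heap sizes:
  0010  (2)
  0100  (4)
  1101  (13)
  1111  (15)
  0111  (7)
  1001  (9)
  ----
  1010  (10)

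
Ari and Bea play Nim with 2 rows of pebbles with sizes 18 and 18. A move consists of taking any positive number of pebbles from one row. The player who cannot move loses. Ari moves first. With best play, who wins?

Bea wins

Nim-sum: 18 XOR 18 = 0.
The nim-sum is 0, so this is a P-position: the player to move is in a losing position under optimal play; Ari is about to move from it and so loses — Bea wins.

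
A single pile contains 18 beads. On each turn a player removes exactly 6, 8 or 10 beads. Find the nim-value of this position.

0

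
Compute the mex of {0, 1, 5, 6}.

The values 0, 1 are all present; 2 is the first non-negative integer missing from the set.

2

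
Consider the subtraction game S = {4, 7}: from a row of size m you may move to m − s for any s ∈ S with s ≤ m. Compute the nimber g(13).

Grundy values for subtraction set {4, 7}:
k:     0  1  2  3  4  5  6  7  8  9 10 11 12 13
g(k):  0  0  0  0  1  1  1  1  2  2  2  0  0  0
So g(13) = 0.

0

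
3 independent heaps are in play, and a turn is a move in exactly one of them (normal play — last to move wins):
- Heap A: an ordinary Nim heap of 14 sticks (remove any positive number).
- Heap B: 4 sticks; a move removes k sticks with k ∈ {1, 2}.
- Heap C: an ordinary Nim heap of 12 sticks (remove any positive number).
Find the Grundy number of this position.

Heap A is a plain Nim heap of size 14, so its Grundy value is 14.
For heap B, compute g(0), g(1), … with moves {1, 2}:
g(0) = mex{} = 0
g(1) = mex{0} = 1
g(2) = mex{0,1} = 2
g(3) = mex{1,2} = 0
g(4) = mex{0,2} = 1
So g(4) = 1.
Heap C is a plain Nim heap of size 12, so its Grundy value is 12.
By the Sprague-Grundy theorem, the Grundy value of a sum of independent games is the XOR of the component values.
Combined value = 14 XOR 1 XOR 12 = 3.

3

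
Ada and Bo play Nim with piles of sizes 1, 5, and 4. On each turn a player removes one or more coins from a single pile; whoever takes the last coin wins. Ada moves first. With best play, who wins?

Bo wins

Compute the nim-sum pairwise:
1 ⊕ 5 = 4
4 ⊕ 4 = 0
The nim-sum is 0, so this is a P-position: the player to move is in a losing position under optimal play; Ada is about to move from it and so loses — Bo wins.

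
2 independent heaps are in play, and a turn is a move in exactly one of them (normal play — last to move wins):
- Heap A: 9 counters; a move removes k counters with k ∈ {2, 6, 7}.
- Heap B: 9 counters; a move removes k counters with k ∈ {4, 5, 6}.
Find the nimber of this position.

2

Build the Grundy sequence for heap A with g(k) = mex{g(k−s) : s ∈ {2, 6, 7}, s ≤ k}:
k:     0  1  2  3  4  5  6  7  8  9
g(k):  0  0  1  1  0  0  1  1  2  0
So g(9) = 0.
Build the Grundy sequence for heap B with g(k) = mex{g(k−s) : s ∈ {4, 5, 6}, s ≤ k}:
g(0) = mex{} = 0
g(1) = mex{} = 0
g(2) = mex{} = 0
g(3) = mex{} = 0
g(4) = mex{0} = 1
g(5) = mex{0} = 1
g(6) = mex{0} = 1
g(7) = mex{0} = 1
g(8) = mex{0,1} = 2
g(9) = mex{0,1} = 2
So g(9) = 2.
The value of a disjunctive sum is the nim-sum of the parts.
Combined value = 0 XOR 2 = 2.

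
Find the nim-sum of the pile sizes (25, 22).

Compute the nim-sum pairwise:
25 ^ 22 = 15

15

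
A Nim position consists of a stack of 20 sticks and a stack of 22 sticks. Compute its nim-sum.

In binary:
  10100  (20)
  10110  (22)
  -----
  00010  (2)

2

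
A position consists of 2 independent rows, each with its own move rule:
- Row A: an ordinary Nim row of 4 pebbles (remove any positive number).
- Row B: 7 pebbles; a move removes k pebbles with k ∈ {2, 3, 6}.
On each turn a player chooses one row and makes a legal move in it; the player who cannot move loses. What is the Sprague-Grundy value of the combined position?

Row A is a plain Nim row of size 4, so its Grundy value is 4.
Build the Grundy sequence for row B with g(k) = mex{g(k−s) : s ∈ {2, 3, 6}, s ≤ k}:
g(0) = mex{} = 0
g(1) = mex{} = 0
g(2) = mex{0} = 1
g(3) = mex{0} = 1
g(4) = mex{0,1} = 2
g(5) = mex{1} = 0
g(6) = mex{0,1,2} = 3
g(7) = mex{0,2} = 1
So g(7) = 1.
By the Sprague-Grundy theorem, the Grundy value of a sum of independent games is the XOR of the component values.
Combined value = 4 ⊕ 1 = 5.

5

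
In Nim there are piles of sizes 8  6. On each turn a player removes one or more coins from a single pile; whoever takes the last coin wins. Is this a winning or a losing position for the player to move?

Nim-sum: 8 ^ 6 = 14.
The nim-sum is 14 ≠ 0, so this is an N-position: the player to move can win.

Winning position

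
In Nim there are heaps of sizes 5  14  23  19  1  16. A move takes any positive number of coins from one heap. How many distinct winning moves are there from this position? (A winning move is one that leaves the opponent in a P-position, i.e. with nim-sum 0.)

3

Bitwise XOR of the heap sizes:
  00101  (5)
  01110  (14)
  10111  (23)
  10011  (19)
  00001  (1)
  10000  (16)
  -----
  11110  (30)
The overall nim-sum is X = 30. A heap of size p has a winning move iff p XOR X < p (reduce it to p XOR X).
  5: 5 XOR 30 = 27 ≥ 5 — no move.
  14: 14 XOR 30 = 16 ≥ 14 — no move.
  23: 23 XOR 30 = 9 < 23 — winning move (to 9).
  19: 19 XOR 30 = 13 < 19 — winning move (to 13).
  1: 1 XOR 30 = 31 ≥ 1 — no move.
  16: 16 XOR 30 = 14 < 16 — winning move (to 14).
That gives 3 winning moves.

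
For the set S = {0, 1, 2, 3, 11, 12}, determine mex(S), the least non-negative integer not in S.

4

The values 0, 1, 2, 3 are all present; 4 is the first non-negative integer missing from the set.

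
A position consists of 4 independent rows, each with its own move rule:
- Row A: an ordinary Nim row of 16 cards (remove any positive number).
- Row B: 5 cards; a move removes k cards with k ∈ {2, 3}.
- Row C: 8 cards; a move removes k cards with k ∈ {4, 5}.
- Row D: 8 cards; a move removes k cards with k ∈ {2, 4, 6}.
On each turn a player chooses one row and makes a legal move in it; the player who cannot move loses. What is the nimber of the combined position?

18

Row A is a plain Nim row of size 16, so its Grundy value is 16.
Grundy values for row B (subtraction set {2, 3}):
g(0) = mex{} = 0
g(1) = mex{} = 0
g(2) = mex{0} = 1
g(3) = mex{0} = 1
g(4) = mex{0,1} = 2
g(5) = mex{1} = 0
So g(5) = 0.
For row C, compute g(0), g(1), … with moves {4, 5}:
k:     0  1  2  3  4  5  6  7  8
g(k):  0  0  0  0  1  1  1  1  2
So g(8) = 2.
Grundy values for row D (subtraction set {2, 4, 6}):
g(0) = mex{} = 0
g(1) = mex{} = 0
g(2) = mex{0} = 1
g(3) = mex{0} = 1
g(4) = mex{0,1} = 2
g(5) = mex{0,1} = 2
g(6) = mex{0,1,2} = 3
g(7) = mex{0,1,2} = 3
g(8) = mex{1,2,3} = 0
So g(8) = 0.
By the Sprague-Grundy theorem, the Grundy value of a sum of independent games is the XOR of the component values.
Combined value = 16 XOR 0 XOR 2 XOR 0 = 18.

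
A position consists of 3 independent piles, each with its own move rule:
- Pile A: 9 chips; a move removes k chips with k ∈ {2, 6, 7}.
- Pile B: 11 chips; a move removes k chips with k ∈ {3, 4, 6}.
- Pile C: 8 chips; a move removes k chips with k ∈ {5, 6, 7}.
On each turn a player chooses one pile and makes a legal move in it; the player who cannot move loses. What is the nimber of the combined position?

For pile A, compute g(0), g(1), … with moves {2, 6, 7}:
k:     0  1  2  3  4  5  6  7  8  9
g(k):  0  0  1  1  0  0  1  1  2  0
So g(9) = 0.
Grundy values for pile B (subtraction set {3, 4, 6}):
k:     0  1  2  3  4  5  6  7  8  9 10 11
g(k):  0  0  0  1  1  1  2  2  2  0  0  0
So g(11) = 0.
Grundy values for pile C (subtraction set {5, 6, 7}):
k:     0  1  2  3  4  5  6  7  8
g(k):  0  0  0  0  0  1  1  1  1
So g(8) = 1.
The value of a disjunctive sum is the nim-sum of the parts.
Combined value = 0 ⊕ 0 ⊕ 1 = 1.

1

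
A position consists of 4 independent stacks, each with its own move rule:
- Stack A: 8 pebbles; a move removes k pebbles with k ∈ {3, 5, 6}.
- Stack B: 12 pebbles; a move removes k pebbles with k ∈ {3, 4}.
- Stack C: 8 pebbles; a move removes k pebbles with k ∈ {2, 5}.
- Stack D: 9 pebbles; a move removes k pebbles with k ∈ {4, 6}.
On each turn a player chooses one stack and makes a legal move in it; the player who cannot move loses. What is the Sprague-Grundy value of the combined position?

Grundy values for stack A (subtraction set {3, 5, 6}):
g(0) = mex{} = 0
g(1) = mex{} = 0
g(2) = mex{} = 0
g(3) = mex{0} = 1
g(4) = mex{0} = 1
g(5) = mex{0} = 1
g(6) = mex{0,1} = 2
g(7) = mex{0,1} = 2
g(8) = mex{0,1} = 2
So g(8) = 2.
Build the Grundy sequence for stack B with g(k) = mex{g(k−s) : s ∈ {3, 4}, s ≤ k}:
g(0) = mex{} = 0
g(1) = mex{} = 0
g(2) = mex{} = 0
g(3) = mex{0} = 1
g(4) = mex{0} = 1
g(5) = mex{0} = 1
g(6) = mex{0,1} = 2
g(7) = mex{1} = 0
g(8) = mex{1} = 0
g(9) = mex{1,2} = 0
g(10) = mex{0,2} = 1
g(11) = mex{0} = 1
g(12) = mex{0} = 1
So g(12) = 1.
For stack C, compute g(0), g(1), … with moves {2, 5}:
k:     0  1  2  3  4  5  6  7  8
g(k):  0  0  1  1  0  2  1  0  0
So g(8) = 0.
Grundy values for stack D (subtraction set {4, 6}):
g(0) = mex{} = 0
g(1) = mex{} = 0
g(2) = mex{} = 0
g(3) = mex{} = 0
g(4) = mex{0} = 1
g(5) = mex{0} = 1
g(6) = mex{0} = 1
g(7) = mex{0} = 1
g(8) = mex{0,1} = 2
g(9) = mex{0,1} = 2
So g(9) = 2.
By the Sprague-Grundy theorem, the Grundy value of a sum of independent games is the XOR of the component values.
Combined value = 2 ⊕ 1 ⊕ 0 ⊕ 2 = 1.

1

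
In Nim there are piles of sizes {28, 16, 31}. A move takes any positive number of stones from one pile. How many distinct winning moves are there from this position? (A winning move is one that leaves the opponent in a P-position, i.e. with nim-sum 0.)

Nim-sum: 28 ^ 16 ^ 31 = 19.
The overall nim-sum is X = 19. A pile of size p has a winning move iff p XOR X < p (reduce it to p XOR X).
  28: 28 XOR 19 = 15 < 28 — winning move (to 15).
  16: 16 XOR 19 = 3 < 16 — winning move (to 3).
  31: 31 XOR 19 = 12 < 31 — winning move (to 12).
That gives 3 winning moves.

3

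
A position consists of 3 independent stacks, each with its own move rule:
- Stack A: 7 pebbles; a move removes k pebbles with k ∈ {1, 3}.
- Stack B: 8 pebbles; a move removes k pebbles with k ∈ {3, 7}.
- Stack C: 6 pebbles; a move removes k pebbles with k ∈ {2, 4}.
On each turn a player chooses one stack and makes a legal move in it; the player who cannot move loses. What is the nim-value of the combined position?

3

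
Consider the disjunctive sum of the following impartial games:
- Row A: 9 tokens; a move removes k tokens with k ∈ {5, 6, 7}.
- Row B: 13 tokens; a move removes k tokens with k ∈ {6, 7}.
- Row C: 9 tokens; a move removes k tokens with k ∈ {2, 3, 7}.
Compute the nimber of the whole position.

Build the Grundy sequence for row A with g(k) = mex{g(k−s) : s ∈ {5, 6, 7}, s ≤ k}:
g(0) = mex{} = 0
g(1) = mex{} = 0
g(2) = mex{} = 0
g(3) = mex{} = 0
g(4) = mex{} = 0
g(5) = mex{0} = 1
g(6) = mex{0} = 1
g(7) = mex{0} = 1
g(8) = mex{0} = 1
g(9) = mex{0} = 1
So g(9) = 1.
Build the Grundy sequence for row B with g(k) = mex{g(k−s) : s ∈ {6, 7}, s ≤ k}:
g(0) = mex{} = 0
g(1) = mex{} = 0
g(2) = mex{} = 0
g(3) = mex{} = 0
g(4) = mex{} = 0
g(5) = mex{} = 0
g(6) = mex{0} = 1
g(7) = mex{0} = 1
g(8) = mex{0} = 1
g(9) = mex{0} = 1
g(10) = mex{0} = 1
g(11) = mex{0} = 1
g(12) = mex{0,1} = 2
g(13) = mex{1} = 0
So g(13) = 0.
Grundy values for row C (subtraction set {2, 3, 7}):
g(0) = mex{} = 0
g(1) = mex{} = 0
g(2) = mex{0} = 1
g(3) = mex{0} = 1
g(4) = mex{0,1} = 2
g(5) = mex{1} = 0
g(6) = mex{1,2} = 0
g(7) = mex{0,2} = 1
g(8) = mex{0} = 1
g(9) = mex{0,1} = 2
So g(9) = 2.
The value of a disjunctive sum is the nim-sum of the parts.
Combined value = 1 ⊕ 0 ⊕ 2 = 3.

3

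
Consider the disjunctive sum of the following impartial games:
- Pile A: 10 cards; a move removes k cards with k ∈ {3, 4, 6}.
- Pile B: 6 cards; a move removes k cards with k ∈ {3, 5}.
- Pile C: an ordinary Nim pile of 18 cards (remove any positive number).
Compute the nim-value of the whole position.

16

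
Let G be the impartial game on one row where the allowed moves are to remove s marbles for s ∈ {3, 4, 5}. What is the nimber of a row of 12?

1

Compute g(0), g(1), … for moves {3, 4, 5}:
k:     0  1  2  3  4  5  6  7  8  9 10 11 12
g(k):  0  0  0  1  1  1  2  2  0  0  0  1  1
So g(12) = 1.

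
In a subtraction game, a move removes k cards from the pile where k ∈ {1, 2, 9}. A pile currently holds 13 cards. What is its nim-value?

0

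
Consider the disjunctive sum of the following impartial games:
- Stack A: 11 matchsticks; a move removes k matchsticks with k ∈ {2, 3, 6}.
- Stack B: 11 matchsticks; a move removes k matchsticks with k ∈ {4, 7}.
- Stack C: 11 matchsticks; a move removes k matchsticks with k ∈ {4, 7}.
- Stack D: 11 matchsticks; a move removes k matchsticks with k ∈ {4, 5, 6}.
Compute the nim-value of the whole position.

Grundy values for stack A (subtraction set {2, 3, 6}):
k:     0  1  2  3  4  5  6  7  8  9 10 11
g(k):  0  0  1  1  2  0  3  1  2  0  0  1
So g(11) = 1.
For stack B, compute g(0), g(1), … with moves {4, 7}:
k:     0  1  2  3  4  5  6  7  8  9 10 11
g(k):  0  0  0  0  1  1  1  1  2  2  2  0
So g(11) = 0.
For stack C, compute g(0), g(1), … with moves {4, 7}:
g(0) = mex{} = 0
g(1) = mex{} = 0
g(2) = mex{} = 0
g(3) = mex{} = 0
g(4) = mex{0} = 1
g(5) = mex{0} = 1
g(6) = mex{0} = 1
g(7) = mex{0} = 1
g(8) = mex{0,1} = 2
g(9) = mex{0,1} = 2
g(10) = mex{0,1} = 2
g(11) = mex{1} = 0
So g(11) = 0.
For stack D, compute g(0), g(1), … with moves {4, 5, 6}:
k:     0  1  2  3  4  5  6  7  8  9 10 11
g(k):  0  0  0  0  1  1  1  1  2  2  0  0
So g(11) = 0.
By the Sprague-Grundy theorem, the Grundy value of a sum of independent games is the XOR of the component values.
Combined value = 1 XOR 0 XOR 0 XOR 0 = 1.

1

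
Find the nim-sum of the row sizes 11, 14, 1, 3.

Nim-sum: 11 ^ 14 ^ 1 ^ 3 = 7.

7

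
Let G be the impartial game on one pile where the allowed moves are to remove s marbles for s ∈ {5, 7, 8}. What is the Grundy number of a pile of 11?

2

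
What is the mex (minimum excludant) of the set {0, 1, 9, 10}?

2

The values 0, 1 are all present; 2 is the first non-negative integer missing from the set.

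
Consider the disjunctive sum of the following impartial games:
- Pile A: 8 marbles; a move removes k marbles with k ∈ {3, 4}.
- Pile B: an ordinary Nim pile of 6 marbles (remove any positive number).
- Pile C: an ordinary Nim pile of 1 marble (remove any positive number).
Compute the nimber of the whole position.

7

For pile A, compute g(0), g(1), … with moves {3, 4}:
k:     0  1  2  3  4  5  6  7  8
g(k):  0  0  0  1  1  1  2  0  0
So g(8) = 0.
Pile B is a plain Nim pile of size 6, so its Grundy value is 6.
Pile C is a plain Nim pile of size 1, so its Grundy value is 1.
By the Sprague-Grundy theorem, the Grundy value of a sum of independent games is the XOR of the component values.
Combined value = 0 XOR 6 XOR 1 = 7.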